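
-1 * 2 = -2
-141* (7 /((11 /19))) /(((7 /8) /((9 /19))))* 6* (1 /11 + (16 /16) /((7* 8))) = -510138 /847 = -602.29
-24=-24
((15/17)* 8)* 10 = 1200/17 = 70.59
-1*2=-2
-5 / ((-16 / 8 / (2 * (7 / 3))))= 35 / 3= 11.67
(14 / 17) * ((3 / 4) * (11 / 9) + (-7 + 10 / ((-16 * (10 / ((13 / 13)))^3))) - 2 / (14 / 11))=-257221 / 40800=-6.30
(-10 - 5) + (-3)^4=66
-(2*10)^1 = -20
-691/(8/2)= -172.75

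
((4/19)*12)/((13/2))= 96/247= 0.39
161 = 161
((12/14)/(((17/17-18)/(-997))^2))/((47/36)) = 214705944/95081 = 2258.14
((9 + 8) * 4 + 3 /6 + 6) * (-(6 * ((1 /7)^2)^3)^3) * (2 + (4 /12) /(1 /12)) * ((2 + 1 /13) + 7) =-11393136 /21169376772835837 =-0.00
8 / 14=4 / 7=0.57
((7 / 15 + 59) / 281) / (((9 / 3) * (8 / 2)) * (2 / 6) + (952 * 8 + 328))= 223 / 8375205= 0.00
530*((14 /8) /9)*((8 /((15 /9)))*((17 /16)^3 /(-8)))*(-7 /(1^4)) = 12759061 /24576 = 519.17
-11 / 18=-0.61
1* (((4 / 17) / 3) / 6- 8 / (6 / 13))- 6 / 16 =-21659 / 1224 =-17.70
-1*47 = -47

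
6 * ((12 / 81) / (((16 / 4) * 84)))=1 / 378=0.00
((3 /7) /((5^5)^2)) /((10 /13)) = 39 /683593750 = 0.00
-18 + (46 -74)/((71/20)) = -1838/71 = -25.89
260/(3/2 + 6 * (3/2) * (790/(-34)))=-680/543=-1.25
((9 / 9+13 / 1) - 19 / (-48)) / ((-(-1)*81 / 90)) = 3455 / 216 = 16.00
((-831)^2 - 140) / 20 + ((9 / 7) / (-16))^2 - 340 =34181.06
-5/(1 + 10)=-5/11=-0.45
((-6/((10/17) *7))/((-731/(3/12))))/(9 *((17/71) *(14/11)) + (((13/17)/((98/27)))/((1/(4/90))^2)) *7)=597465/3291676832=0.00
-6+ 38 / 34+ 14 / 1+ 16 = 427 / 17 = 25.12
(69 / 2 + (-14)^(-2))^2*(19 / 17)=869025211 / 653072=1330.67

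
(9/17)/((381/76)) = 228/2159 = 0.11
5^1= 5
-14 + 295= 281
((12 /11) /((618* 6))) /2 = 0.00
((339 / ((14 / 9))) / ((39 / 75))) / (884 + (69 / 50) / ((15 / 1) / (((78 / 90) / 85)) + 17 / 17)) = 5213396250 / 10996706461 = 0.47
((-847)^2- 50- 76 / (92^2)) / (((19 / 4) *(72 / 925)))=1404086753125 / 723672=1940225.34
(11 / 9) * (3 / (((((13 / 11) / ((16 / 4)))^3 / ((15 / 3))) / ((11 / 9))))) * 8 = 412290560 / 59319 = 6950.40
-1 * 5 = -5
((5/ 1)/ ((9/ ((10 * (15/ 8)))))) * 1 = 125/ 12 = 10.42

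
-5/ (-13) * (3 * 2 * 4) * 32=295.38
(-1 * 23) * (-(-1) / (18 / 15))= -115 / 6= -19.17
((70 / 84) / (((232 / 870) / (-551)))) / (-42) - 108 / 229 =40.53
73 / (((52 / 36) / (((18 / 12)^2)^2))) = 53217 / 208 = 255.85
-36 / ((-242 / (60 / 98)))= 0.09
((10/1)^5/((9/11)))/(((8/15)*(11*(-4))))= -15625/3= -5208.33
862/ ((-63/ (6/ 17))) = -1724/ 357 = -4.83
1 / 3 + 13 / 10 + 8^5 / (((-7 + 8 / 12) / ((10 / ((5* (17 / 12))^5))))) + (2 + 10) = 1085679422239 / 101164811250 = 10.73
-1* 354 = -354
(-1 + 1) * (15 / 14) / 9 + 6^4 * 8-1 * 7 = 10361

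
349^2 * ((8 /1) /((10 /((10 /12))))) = 243602 /3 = 81200.67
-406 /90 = -203 /45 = -4.51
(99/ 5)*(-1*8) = -792/ 5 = -158.40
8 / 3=2.67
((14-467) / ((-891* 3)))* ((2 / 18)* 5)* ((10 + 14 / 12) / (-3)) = -50585 / 144342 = -0.35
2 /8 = 1 /4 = 0.25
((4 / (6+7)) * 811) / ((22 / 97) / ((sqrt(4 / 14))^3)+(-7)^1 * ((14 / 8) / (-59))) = -7203379856 / 300640795+96391619104 * sqrt(14) / 2104485565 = 147.42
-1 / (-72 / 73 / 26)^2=-900601 / 1296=-694.91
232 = 232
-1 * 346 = -346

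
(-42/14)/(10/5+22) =-1/8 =-0.12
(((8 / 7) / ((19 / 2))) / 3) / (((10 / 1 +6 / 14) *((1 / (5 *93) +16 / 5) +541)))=1240 / 175492949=0.00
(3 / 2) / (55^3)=3 / 332750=0.00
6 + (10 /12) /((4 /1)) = 149 /24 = 6.21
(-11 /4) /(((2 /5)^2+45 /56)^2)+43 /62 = -255928557 /112827662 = -2.27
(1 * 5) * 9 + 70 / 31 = 1465 / 31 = 47.26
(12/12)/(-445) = -0.00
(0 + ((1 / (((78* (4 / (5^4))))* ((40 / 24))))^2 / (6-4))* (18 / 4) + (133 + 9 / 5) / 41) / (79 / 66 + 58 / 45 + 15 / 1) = 5740818039 / 15353333632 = 0.37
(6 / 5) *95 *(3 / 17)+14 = 580 / 17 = 34.12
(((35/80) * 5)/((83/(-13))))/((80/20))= -455/5312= -0.09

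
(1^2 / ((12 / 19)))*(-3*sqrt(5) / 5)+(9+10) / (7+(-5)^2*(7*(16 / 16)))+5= 929 / 182 - 19*sqrt(5) / 20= 2.98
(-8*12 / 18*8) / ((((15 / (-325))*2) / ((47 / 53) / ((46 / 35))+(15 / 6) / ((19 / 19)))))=1788800 / 1219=1467.43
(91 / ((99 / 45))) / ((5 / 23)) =2093 / 11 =190.27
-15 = -15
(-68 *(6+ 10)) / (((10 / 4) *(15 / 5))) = -2176 / 15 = -145.07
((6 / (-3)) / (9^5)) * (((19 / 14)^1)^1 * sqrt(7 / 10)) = -19 * sqrt(70) / 4133430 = -0.00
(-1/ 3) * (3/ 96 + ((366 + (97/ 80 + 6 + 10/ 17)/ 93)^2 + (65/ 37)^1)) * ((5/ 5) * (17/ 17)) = -79325431079789677/ 1775688134400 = -44673.06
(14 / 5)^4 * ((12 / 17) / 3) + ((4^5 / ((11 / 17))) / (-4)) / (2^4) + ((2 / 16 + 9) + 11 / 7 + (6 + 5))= 74820149 / 6545000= 11.43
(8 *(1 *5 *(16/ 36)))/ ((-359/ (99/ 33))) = -160/ 1077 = -0.15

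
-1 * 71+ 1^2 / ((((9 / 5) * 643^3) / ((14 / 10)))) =-169876684766 / 2392629363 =-71.00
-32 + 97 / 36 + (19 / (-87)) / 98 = -1499269 / 51156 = -29.31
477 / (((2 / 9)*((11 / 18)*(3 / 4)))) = 51516 / 11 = 4683.27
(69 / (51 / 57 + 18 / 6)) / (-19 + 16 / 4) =-437 / 370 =-1.18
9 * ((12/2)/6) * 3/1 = 27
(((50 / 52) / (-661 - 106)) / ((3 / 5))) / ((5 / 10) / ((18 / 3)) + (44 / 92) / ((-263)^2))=-397721750 / 15864050449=-0.03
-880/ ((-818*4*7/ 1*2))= 55/ 2863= 0.02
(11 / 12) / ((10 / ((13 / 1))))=143 / 120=1.19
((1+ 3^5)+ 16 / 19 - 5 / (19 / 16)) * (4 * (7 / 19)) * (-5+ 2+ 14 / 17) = -4736592 / 6137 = -771.81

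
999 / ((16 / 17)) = 16983 / 16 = 1061.44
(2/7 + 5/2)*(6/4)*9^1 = 1053/28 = 37.61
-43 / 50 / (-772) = 43 / 38600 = 0.00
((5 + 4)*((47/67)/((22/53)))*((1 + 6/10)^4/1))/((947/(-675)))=-1239681024/17448475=-71.05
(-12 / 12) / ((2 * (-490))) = 1 / 980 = 0.00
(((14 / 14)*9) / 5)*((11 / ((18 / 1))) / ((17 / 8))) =44 / 85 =0.52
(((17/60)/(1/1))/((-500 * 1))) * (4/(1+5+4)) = -17/75000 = -0.00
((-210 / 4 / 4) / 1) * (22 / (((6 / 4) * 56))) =-55 / 16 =-3.44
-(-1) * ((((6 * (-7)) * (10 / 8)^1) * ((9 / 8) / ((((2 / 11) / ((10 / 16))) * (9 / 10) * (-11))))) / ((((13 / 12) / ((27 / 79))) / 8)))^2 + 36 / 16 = 2681.22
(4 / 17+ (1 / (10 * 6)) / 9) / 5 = 2177 / 45900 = 0.05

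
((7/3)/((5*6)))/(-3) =-7/270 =-0.03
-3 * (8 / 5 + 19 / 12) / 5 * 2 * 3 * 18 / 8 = -5157 / 200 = -25.78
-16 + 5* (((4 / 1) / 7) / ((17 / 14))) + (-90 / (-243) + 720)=324386 / 459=706.72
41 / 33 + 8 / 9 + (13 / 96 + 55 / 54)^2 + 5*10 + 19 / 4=478012499 / 8211456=58.21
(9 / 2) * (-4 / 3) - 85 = -91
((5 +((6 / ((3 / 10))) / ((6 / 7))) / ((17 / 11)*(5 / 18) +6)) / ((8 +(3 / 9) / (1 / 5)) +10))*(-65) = -2142075 / 75107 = -28.52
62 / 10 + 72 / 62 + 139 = 22686 / 155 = 146.36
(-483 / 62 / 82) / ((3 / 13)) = -2093 / 5084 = -0.41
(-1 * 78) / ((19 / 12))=-936 / 19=-49.26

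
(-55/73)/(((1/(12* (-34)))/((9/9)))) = 22440/73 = 307.40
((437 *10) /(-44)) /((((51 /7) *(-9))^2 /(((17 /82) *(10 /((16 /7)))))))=-3747275 /178855776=-0.02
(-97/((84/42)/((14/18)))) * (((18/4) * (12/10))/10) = -2037/100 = -20.37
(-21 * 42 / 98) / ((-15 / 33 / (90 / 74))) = 891 / 37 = 24.08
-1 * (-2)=2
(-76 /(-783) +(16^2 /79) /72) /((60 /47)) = 103259 /927855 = 0.11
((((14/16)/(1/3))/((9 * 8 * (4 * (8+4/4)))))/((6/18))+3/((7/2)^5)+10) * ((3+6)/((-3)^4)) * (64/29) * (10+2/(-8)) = 23.93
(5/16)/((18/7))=35/288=0.12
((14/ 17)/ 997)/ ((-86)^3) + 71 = 382708216605/ 5390256572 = 71.00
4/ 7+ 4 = 4.57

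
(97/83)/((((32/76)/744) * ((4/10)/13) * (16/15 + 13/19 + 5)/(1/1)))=244243575/24568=9941.53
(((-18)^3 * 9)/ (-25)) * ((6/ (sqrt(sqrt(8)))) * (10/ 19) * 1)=314928 * 2^(1/ 4)/ 95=3942.26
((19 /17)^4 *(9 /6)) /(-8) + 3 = 3618045 /1336336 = 2.71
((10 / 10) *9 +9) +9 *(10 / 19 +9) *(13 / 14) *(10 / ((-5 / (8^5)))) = -5217485.28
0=0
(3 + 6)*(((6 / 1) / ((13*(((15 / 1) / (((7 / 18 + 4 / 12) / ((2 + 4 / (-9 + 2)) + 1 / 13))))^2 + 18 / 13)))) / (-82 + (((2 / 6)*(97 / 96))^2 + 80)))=-26787511296 / 11911510555337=-0.00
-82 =-82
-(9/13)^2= -81/169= -0.48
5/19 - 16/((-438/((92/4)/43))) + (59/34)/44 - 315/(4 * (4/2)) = -39.05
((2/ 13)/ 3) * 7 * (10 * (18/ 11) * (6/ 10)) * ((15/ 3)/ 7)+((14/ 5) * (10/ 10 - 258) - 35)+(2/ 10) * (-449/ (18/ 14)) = -1057820/ 1287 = -821.93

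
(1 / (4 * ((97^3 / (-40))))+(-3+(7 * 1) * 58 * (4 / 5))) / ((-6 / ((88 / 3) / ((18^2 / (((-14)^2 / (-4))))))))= 237.93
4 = 4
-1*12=-12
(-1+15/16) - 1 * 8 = -8.06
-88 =-88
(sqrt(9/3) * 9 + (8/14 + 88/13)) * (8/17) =5344/1547 + 72 * sqrt(3)/17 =10.79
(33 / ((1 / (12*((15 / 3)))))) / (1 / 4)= 7920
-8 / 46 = -4 / 23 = -0.17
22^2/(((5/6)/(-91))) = -264264/5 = -52852.80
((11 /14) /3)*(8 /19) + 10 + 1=11.11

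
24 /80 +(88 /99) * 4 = 347 /90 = 3.86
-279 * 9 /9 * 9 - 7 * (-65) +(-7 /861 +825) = -151414 /123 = -1231.01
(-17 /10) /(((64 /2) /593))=-10081 /320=-31.50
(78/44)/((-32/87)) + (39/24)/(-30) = -51467/10560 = -4.87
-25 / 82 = -0.30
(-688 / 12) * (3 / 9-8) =3956 / 9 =439.56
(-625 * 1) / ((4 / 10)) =-3125 / 2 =-1562.50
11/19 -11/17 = -22/323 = -0.07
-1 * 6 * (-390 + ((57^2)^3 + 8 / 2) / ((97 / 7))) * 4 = -5761802230584 / 97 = -59400022995.71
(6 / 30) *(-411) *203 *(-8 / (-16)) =-83433 / 10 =-8343.30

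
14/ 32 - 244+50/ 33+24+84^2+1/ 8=3610505/ 528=6838.08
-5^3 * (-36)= 4500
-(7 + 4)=-11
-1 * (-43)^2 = -1849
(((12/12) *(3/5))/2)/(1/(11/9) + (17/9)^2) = 2673/39080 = 0.07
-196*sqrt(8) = -392*sqrt(2) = -554.37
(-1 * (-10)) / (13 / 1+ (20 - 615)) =-5 / 291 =-0.02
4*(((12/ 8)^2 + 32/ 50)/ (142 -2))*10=289/ 350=0.83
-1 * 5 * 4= -20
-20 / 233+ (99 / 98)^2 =2091553 / 2237732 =0.93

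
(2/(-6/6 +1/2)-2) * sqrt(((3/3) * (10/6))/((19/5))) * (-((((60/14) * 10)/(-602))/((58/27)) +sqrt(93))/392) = -10125 * sqrt(57)/227547572 +15 * sqrt(589)/3724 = 0.10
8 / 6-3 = -5 / 3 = -1.67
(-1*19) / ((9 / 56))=-1064 / 9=-118.22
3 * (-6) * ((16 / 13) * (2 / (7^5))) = -576 / 218491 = -0.00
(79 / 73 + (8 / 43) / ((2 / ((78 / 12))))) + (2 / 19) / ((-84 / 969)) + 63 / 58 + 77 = 50058980 / 637217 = 78.56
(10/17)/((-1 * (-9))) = 10/153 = 0.07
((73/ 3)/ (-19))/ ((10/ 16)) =-584/ 285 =-2.05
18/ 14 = 9/ 7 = 1.29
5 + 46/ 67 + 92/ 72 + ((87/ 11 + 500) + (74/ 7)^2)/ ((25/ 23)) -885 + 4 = -4939358063/ 16250850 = -303.94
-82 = -82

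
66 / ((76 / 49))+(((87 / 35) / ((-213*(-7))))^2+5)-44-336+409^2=1919619359003083 / 11498268950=166948.55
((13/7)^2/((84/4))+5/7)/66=452/33957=0.01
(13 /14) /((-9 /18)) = -13 /7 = -1.86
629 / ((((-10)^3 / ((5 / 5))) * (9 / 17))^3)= -0.00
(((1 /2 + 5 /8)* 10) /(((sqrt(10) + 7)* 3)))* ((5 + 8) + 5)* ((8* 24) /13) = 30240 /169-4320* sqrt(10) /169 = 98.10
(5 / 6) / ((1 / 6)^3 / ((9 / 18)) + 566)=90 / 61129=0.00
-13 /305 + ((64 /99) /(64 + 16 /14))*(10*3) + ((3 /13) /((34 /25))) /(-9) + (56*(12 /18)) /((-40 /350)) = -82775448101 /253577610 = -326.43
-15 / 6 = -5 / 2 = -2.50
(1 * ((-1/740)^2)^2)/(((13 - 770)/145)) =-29/45399676064000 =-0.00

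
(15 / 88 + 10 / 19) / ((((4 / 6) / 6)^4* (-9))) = -849285 / 1672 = -507.95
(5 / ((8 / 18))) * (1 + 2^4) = 765 / 4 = 191.25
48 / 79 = 0.61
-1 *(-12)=12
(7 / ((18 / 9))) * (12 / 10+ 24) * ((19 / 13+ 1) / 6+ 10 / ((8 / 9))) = 1028.43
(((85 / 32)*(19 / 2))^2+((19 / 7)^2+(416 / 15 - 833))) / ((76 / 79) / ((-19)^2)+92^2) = -728102679901 / 38247563182080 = -0.02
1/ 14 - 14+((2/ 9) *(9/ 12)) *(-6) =-209/ 14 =-14.93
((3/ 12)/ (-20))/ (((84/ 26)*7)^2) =-169/ 6914880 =-0.00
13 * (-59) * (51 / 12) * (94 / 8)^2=-28803151 / 64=-450049.23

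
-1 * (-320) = 320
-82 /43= -1.91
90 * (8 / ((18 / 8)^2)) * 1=1280 / 9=142.22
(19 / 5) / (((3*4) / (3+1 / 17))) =247 / 255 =0.97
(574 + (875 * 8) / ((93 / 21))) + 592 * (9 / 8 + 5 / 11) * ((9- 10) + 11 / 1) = 11505.55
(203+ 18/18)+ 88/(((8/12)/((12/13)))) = 4236/13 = 325.85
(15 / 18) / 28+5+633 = 107189 / 168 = 638.03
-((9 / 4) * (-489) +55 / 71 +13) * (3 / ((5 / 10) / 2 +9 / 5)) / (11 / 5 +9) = 23141925 / 163016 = 141.96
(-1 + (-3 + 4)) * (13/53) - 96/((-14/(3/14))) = 72/49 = 1.47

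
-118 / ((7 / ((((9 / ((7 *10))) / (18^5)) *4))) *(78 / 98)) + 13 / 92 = 33262913 / 235408680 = 0.14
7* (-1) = -7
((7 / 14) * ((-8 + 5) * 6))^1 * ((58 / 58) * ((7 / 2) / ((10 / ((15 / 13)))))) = -189 / 52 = -3.63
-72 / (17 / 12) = -864 / 17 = -50.82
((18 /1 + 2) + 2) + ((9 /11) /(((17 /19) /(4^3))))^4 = 11731099.70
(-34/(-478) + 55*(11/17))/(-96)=-36221/97512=-0.37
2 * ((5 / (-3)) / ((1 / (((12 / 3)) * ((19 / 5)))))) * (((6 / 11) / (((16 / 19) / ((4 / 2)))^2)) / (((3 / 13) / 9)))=-6079.57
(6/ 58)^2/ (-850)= -9/ 714850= -0.00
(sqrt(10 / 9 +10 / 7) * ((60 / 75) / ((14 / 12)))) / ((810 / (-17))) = -272 * sqrt(70) / 99225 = -0.02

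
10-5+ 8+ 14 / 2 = 20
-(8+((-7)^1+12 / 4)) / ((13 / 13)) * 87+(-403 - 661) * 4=-4604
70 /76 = 35 /38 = 0.92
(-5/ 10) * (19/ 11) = -19/ 22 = -0.86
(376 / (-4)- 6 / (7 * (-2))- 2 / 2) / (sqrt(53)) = -662 * sqrt(53) / 371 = -12.99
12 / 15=4 / 5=0.80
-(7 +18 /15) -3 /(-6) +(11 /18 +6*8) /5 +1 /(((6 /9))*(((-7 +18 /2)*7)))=2683 /1260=2.13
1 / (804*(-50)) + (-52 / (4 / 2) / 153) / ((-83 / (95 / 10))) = 3305567 / 170166600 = 0.02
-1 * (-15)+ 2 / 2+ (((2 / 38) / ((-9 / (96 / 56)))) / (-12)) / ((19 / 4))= 363892 / 22743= 16.00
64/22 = 2.91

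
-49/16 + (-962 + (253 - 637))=-21585/16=-1349.06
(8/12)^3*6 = 16/9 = 1.78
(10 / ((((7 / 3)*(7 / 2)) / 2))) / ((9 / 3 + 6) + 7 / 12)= 288 / 1127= 0.26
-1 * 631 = -631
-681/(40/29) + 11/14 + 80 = -412.94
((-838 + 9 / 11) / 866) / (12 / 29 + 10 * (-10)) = 267061 / 27511088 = 0.01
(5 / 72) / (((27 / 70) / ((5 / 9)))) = 875 / 8748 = 0.10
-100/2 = -50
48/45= 16/15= 1.07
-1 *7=-7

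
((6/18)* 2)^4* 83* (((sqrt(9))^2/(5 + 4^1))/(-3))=-1328/243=-5.47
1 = 1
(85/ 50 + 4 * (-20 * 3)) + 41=-1973/ 10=-197.30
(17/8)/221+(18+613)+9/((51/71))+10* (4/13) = 1143217/1768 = 646.62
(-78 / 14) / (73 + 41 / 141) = -0.08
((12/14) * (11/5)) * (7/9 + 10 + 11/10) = 11759/525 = 22.40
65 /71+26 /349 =24531 /24779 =0.99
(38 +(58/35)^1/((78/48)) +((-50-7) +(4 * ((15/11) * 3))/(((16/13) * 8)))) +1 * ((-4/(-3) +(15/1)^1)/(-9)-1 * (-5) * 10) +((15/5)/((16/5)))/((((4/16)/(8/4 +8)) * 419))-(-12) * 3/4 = 74208487679/1811890080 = 40.96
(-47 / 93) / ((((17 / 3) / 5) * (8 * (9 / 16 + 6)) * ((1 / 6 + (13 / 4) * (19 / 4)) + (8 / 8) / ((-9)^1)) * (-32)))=141 / 8230159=0.00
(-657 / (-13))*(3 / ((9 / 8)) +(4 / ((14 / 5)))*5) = 45114 / 91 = 495.76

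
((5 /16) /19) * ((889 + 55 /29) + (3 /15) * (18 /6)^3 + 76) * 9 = 1268847 /8816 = 143.93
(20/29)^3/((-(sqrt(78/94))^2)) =-376000/951171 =-0.40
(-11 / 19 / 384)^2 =121 / 53231616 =0.00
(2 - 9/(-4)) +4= 33/4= 8.25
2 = 2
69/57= 23/19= 1.21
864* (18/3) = 5184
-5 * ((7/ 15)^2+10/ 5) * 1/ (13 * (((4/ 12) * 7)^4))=-0.03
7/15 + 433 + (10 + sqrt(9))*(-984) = -185378/15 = -12358.53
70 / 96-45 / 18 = -85 / 48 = -1.77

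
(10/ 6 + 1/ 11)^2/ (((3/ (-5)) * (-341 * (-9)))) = -16820/ 10026423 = -0.00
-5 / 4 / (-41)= 5 / 164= 0.03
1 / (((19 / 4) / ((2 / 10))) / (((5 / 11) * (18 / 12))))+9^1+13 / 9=19700 / 1881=10.47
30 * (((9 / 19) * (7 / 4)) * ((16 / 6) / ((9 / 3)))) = 420 / 19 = 22.11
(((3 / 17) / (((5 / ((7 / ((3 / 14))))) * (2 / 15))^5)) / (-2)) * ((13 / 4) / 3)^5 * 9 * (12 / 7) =-14983011803851 / 26112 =-573797939.79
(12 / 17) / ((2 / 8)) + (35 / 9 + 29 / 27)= 3574 / 459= 7.79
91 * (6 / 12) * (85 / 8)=7735 / 16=483.44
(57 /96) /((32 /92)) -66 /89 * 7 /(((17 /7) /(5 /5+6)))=-5134147 /387328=-13.26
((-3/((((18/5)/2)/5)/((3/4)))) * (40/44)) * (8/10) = -50/11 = -4.55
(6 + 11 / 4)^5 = 52521875 / 1024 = 51290.89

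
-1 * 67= -67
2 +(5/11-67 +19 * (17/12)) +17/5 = -22591/660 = -34.23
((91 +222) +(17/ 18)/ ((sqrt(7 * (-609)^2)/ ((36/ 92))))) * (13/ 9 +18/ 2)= 799 * sqrt(7)/ 882441 +29422/ 9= 3269.11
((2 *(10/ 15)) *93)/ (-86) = -1.44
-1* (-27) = 27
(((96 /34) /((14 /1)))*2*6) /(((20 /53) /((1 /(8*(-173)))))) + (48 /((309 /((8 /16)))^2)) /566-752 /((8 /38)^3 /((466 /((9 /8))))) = -92853553111407404081 /2781419296005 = -33383515.12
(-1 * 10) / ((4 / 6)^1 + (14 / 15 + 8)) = -25 / 24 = -1.04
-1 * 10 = -10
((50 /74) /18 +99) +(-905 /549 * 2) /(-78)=99.08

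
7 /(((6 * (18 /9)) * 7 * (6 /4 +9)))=1 /126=0.01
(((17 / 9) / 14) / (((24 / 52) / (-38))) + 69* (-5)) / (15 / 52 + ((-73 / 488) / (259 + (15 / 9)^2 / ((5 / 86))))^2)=-1588400122374111904 / 1286666184373353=-1234.51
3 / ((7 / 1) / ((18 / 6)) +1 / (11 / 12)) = 0.88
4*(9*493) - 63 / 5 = 88677 / 5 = 17735.40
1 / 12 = 0.08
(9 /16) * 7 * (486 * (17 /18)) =28917 /16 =1807.31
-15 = -15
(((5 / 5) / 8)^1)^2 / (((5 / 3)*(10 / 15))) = 9 / 640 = 0.01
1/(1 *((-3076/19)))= -19/3076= -0.01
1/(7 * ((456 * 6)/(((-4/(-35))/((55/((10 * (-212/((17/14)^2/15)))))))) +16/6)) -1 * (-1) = 518593/519865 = 1.00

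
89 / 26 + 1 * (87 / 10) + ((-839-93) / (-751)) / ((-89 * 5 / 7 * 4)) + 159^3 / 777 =5834847848366 / 1125234565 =5185.45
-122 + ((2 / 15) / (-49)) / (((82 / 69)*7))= -8578453 / 70315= -122.00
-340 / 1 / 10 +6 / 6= -33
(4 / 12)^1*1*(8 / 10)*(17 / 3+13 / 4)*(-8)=-856 / 45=-19.02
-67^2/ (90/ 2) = -4489/ 45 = -99.76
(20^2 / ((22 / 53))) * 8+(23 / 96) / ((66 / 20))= 12211315 / 1584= 7709.16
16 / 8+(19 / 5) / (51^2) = 26029 / 13005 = 2.00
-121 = -121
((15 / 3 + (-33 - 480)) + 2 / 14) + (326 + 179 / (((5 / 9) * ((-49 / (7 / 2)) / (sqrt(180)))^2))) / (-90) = -2270123 / 4410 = -514.77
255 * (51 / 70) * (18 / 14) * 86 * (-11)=-11072457 / 49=-225968.51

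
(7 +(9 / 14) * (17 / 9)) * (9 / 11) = 1035 / 154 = 6.72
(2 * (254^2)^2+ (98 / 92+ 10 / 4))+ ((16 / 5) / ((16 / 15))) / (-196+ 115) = 5169594308143 / 621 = 8324628515.53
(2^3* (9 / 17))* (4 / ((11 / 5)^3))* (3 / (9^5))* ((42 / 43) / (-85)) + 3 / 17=2127854507 / 12057905673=0.18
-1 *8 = -8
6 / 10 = 3 / 5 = 0.60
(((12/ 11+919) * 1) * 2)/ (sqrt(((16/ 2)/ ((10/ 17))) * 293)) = 10121 * sqrt(24905)/ 54791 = 29.15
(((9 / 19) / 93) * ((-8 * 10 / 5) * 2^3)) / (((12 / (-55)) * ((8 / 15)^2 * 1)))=12375 / 1178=10.51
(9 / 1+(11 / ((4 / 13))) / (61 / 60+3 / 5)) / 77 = 3018 / 7469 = 0.40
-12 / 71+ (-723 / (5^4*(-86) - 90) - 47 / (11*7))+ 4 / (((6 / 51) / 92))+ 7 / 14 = 920627491881 / 294343280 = 3127.73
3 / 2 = 1.50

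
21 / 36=7 / 12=0.58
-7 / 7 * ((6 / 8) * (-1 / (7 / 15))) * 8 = 90 / 7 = 12.86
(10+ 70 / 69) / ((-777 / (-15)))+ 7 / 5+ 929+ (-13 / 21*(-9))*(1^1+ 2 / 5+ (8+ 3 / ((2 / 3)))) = 180149597 / 178710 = 1008.06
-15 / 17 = -0.88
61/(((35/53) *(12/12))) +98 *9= 34103/35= 974.37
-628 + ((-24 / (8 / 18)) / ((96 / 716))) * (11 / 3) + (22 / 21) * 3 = -58845 / 28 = -2101.61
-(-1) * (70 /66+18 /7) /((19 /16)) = 13424 /4389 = 3.06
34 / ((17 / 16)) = 32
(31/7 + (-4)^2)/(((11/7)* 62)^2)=91/42284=0.00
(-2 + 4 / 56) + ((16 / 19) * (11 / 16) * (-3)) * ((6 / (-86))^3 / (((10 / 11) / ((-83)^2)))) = 134349084 / 52872155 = 2.54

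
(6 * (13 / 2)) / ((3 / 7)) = 91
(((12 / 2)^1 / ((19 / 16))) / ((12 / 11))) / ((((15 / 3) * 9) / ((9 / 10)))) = 44 / 475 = 0.09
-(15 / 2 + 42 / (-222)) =-541 / 74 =-7.31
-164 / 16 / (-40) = 41 / 160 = 0.26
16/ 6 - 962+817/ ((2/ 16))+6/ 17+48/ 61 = 17352556/ 3111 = 5577.81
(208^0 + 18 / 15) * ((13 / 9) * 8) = 1144 / 45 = 25.42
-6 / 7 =-0.86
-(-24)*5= 120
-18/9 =-2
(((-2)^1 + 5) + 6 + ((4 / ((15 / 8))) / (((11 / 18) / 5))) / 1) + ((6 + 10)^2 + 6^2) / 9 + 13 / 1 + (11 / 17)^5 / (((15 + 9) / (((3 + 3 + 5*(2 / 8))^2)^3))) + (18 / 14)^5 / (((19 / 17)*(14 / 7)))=1117572322398377315759 / 1470867450846216192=759.80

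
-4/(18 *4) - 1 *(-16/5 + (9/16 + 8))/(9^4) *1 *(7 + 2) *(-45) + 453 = 195815/432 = 453.28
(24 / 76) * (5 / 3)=10 / 19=0.53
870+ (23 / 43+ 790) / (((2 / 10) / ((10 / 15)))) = 150720 / 43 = 3505.12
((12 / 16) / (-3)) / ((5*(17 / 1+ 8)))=-1 / 500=-0.00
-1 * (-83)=83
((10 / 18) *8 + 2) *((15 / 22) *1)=145 / 33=4.39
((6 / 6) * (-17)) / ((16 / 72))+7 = -139 / 2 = -69.50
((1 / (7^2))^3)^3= 1 / 1628413597910449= 0.00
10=10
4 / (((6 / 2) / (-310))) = -1240 / 3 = -413.33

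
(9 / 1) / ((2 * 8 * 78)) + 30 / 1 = 12483 / 416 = 30.01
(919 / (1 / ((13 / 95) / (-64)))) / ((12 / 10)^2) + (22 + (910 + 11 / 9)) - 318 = 8957411 / 14592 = 613.86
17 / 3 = 5.67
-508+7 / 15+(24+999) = 7732 / 15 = 515.47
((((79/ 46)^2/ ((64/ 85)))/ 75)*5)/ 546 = 106097/ 221824512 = 0.00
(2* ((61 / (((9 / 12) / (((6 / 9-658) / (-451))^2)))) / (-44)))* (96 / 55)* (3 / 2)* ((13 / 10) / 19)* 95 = -133.65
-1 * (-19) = 19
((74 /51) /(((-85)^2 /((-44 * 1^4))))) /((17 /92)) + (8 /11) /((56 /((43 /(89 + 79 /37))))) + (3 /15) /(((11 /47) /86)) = 73.45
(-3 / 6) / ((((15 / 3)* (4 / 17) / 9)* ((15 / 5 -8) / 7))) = 1071 / 200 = 5.36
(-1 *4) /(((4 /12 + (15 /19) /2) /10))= -4560 /83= -54.94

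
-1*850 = -850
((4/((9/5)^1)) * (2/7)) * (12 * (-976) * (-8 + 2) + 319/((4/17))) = 2865110/63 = 45477.94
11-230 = -219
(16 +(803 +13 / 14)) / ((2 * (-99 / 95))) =-1090505 / 2772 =-393.40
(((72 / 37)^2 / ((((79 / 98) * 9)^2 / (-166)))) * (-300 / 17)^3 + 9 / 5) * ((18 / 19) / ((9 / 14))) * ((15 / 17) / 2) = 578542387370160906 / 13558352386171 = 42670.55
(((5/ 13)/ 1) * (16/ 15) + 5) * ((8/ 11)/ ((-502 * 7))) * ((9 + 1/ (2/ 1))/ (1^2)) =-8018/ 753753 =-0.01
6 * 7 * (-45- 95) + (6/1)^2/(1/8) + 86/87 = -486418/87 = -5591.01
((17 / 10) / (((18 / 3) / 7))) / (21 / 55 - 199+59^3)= 1309 / 135419052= 0.00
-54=-54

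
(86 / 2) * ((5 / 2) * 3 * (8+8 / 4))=3225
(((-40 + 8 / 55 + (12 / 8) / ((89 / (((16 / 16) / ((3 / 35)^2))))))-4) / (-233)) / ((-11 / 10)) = -1220633 / 7527531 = -0.16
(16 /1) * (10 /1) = 160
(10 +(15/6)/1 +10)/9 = 5/2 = 2.50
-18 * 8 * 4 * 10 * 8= -46080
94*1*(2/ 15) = 188/ 15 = 12.53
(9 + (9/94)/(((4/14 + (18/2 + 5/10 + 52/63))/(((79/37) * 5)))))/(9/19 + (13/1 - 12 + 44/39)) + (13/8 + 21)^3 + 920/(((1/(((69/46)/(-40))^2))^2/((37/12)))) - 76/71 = 269665390216055841603/23279212703744000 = 11583.96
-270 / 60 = -9 / 2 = -4.50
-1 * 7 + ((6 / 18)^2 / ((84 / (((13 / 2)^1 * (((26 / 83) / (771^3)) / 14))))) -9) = -6441856413938903 / 402616025871192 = -16.00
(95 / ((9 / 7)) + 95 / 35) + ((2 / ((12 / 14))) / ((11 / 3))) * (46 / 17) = 922748 / 11781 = 78.33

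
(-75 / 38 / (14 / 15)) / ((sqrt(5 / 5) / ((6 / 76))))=-3375 / 20216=-0.17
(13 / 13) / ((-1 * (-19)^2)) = -1 / 361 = -0.00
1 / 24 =0.04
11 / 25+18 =461 / 25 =18.44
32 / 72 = 4 / 9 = 0.44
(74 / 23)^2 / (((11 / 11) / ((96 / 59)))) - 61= -1378175 / 31211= -44.16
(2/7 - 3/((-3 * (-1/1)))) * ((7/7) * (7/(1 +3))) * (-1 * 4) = 5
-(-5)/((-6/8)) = -20/3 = -6.67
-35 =-35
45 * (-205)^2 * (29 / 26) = 54842625 / 26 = 2109331.73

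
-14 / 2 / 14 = -1 / 2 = -0.50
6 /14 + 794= 5561 /7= 794.43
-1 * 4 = -4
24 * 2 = 48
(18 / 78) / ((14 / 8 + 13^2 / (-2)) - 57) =-12 / 7267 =-0.00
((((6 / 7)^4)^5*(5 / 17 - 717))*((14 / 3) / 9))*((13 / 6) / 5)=-7149459847388332032 / 968906090756717155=-7.38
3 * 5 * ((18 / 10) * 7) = 189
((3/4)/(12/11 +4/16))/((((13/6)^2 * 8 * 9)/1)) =33/19942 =0.00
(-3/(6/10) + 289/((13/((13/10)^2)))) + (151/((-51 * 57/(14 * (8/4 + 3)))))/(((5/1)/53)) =-1736101/290700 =-5.97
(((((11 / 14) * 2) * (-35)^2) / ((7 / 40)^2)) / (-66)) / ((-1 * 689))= 20000 / 14469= 1.38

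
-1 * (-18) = 18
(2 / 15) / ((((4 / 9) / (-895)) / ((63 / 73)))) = -231.72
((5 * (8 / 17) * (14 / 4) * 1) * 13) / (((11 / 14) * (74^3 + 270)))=12740 / 37913689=0.00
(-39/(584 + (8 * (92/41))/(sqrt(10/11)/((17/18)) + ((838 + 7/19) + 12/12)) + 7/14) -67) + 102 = 1622221780521171225673/46437718953435239429 -65001729312 * sqrt(110)/232188594767176197145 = 34.93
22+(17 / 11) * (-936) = -15670 / 11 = -1424.55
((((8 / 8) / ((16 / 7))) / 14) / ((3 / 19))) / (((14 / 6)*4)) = 19 / 896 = 0.02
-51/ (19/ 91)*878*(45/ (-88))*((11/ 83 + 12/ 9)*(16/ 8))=321518.40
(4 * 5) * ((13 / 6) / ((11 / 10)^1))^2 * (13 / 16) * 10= 1373125 / 2178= 630.45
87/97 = 0.90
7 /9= 0.78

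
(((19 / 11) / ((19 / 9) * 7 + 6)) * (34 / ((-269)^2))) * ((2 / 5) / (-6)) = -114 / 43778405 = -0.00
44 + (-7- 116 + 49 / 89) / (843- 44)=3117986 / 71111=43.85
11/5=2.20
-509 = -509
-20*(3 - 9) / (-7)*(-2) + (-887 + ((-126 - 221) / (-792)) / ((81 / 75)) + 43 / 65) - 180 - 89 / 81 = -1032.75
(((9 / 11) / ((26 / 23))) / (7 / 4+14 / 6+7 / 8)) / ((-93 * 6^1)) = -138 / 527527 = -0.00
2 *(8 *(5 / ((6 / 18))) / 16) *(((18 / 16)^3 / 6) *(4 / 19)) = 3645 / 4864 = 0.75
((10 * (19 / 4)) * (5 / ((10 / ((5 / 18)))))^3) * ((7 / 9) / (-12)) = -83125 / 10077696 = -0.01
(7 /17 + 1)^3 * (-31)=-428544 /4913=-87.23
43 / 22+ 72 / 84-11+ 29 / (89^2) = -9983915 / 1219834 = -8.18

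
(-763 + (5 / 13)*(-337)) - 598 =-19378 / 13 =-1490.62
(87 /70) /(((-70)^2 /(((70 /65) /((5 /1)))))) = 87 /1592500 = 0.00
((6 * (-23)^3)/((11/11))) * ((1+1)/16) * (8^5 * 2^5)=-9568518144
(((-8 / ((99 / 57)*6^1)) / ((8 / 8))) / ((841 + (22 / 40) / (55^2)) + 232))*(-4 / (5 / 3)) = 0.00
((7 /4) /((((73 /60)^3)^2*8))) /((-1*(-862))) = 5103000000 /65225051530559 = 0.00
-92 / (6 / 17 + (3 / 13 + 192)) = -20332 / 42561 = -0.48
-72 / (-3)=24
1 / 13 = 0.08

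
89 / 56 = 1.59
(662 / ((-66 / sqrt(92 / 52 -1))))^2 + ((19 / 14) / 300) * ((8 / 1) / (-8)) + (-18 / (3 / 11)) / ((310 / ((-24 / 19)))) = 906526651991 / 11673862200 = 77.65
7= 7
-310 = -310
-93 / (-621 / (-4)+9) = -0.57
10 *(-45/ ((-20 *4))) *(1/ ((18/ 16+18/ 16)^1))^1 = 2.50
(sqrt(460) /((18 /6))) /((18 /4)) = 4* sqrt(115) /27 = 1.59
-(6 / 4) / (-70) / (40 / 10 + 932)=1 / 43680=0.00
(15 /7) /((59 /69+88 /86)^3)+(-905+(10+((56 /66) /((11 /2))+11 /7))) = -392734809854993735 /439816779560697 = -892.95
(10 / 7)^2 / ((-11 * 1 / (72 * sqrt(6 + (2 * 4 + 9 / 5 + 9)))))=-2880 * sqrt(155) / 539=-66.52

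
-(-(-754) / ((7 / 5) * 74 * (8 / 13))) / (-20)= 4901 / 8288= 0.59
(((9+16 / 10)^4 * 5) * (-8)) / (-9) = 63123848 / 1125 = 56110.09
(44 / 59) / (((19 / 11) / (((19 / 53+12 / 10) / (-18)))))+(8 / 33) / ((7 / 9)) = 957122 / 3489255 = 0.27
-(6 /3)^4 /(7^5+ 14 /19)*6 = -608 /106449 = -0.01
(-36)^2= 1296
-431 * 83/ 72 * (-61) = 2182153/ 72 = 30307.68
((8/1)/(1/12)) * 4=384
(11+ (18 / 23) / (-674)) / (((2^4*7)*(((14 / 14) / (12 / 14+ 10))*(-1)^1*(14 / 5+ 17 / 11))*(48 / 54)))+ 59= 42643916827 / 726175688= 58.72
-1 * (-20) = 20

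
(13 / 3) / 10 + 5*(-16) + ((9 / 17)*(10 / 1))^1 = -37879 / 510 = -74.27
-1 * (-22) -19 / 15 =311 / 15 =20.73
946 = 946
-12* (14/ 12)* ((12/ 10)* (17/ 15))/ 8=-119/ 50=-2.38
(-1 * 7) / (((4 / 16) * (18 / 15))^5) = -700000 / 243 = -2880.66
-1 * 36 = -36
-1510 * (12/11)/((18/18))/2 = -823.64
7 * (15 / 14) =15 / 2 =7.50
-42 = -42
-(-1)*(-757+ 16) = -741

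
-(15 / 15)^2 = -1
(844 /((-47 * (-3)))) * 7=5908 /141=41.90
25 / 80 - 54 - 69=-1963 / 16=-122.69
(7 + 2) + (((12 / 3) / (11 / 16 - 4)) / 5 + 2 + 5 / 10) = 5967 / 530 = 11.26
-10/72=-5/36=-0.14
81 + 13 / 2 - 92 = -9 / 2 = -4.50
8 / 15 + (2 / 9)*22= 244 / 45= 5.42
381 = 381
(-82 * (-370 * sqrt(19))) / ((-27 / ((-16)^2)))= -7767040 * sqrt(19) / 27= -1253916.39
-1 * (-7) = 7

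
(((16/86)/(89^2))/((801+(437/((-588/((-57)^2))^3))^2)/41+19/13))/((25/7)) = 1692199896577835008/34108727101216045911916281734375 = 0.00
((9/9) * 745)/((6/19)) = 14155/6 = 2359.17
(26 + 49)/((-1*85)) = -15/17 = -0.88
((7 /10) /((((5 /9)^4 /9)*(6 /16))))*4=2204496 /3125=705.44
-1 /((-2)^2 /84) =-21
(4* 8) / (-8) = -4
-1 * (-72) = 72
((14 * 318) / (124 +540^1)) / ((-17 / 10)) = -5565 / 1411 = -3.94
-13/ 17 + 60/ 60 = 4/ 17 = 0.24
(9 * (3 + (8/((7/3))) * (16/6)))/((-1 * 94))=-765/658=-1.16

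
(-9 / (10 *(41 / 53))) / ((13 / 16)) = -3816 / 2665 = -1.43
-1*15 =-15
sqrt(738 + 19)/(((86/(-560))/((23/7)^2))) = -21160 * sqrt(757)/301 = -1934.18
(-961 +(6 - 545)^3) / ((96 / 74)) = -120706163.75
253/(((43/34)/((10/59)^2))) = 860200/149683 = 5.75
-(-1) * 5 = 5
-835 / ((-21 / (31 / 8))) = 25885 / 168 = 154.08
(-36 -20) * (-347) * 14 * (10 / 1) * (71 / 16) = 12072130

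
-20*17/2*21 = -3570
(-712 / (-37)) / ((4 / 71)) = 12638 / 37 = 341.57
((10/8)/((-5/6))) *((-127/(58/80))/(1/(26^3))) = 133929120/29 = 4618245.52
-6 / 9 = -2 / 3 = -0.67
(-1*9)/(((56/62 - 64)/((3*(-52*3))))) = -66.75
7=7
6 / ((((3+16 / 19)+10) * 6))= 19 / 263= 0.07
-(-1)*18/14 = 9/7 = 1.29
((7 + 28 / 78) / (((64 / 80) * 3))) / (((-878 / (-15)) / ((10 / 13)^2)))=179375 / 5786898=0.03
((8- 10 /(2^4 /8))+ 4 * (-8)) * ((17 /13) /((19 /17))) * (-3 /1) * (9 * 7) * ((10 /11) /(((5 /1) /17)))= 53856306 /2717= 19821.97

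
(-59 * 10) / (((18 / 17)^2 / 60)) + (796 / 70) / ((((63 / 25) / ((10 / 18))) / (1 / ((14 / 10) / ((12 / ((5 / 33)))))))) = -291111250 / 9261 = -31434.11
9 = 9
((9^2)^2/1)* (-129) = -846369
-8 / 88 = -1 / 11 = -0.09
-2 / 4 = -1 / 2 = -0.50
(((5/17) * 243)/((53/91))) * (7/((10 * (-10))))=-8.59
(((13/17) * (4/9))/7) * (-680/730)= -208/4599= -0.05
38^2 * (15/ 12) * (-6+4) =-3610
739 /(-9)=-739 /9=-82.11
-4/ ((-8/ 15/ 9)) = 135/ 2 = 67.50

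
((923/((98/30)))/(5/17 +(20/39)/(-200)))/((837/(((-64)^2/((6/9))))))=20887859200/2936227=7113.84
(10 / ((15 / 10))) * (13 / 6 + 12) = 850 / 9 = 94.44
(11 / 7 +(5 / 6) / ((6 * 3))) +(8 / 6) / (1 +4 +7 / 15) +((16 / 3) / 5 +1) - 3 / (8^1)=1101379 / 309960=3.55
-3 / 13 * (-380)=1140 / 13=87.69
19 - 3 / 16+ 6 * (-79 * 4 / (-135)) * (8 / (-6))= 187 / 2160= 0.09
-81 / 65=-1.25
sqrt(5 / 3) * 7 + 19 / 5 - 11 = -36 / 5 + 7 * sqrt(15) / 3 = 1.84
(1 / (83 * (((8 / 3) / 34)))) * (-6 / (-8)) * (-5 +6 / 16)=-5661 / 10624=-0.53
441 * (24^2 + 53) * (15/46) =4160835/46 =90452.93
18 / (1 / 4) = 72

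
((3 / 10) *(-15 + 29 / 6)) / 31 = -61 / 620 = -0.10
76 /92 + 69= 1606 /23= 69.83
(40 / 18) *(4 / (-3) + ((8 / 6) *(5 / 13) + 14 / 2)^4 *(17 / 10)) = 250520035474 / 20820969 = 12032.10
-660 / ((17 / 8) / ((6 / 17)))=-31680 / 289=-109.62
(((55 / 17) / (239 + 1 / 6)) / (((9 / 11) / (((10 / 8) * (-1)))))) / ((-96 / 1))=605 / 2810304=0.00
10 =10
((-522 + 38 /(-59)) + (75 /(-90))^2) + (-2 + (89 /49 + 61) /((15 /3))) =-266115233 /520380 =-511.39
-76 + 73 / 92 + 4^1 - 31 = -9403 / 92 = -102.21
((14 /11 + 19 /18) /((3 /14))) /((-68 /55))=-16135 /1836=-8.79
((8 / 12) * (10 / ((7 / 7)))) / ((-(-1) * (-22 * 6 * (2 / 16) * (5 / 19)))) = -152 / 99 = -1.54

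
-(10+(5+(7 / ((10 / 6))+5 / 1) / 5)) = -421 / 25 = -16.84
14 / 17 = 0.82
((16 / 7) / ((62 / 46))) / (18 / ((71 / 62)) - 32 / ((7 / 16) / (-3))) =0.01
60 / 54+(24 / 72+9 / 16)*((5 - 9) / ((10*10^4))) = 3999871 / 3600000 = 1.11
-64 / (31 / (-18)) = 1152 / 31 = 37.16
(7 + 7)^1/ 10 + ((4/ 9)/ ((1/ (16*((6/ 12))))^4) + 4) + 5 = 1830.84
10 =10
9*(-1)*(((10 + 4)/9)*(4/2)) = -28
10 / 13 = 0.77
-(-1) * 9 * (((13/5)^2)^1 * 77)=117117/25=4684.68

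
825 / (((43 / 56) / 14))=646800 / 43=15041.86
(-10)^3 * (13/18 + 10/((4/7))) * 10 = -1640000/9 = -182222.22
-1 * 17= -17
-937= -937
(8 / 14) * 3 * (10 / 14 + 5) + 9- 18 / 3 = 627 / 49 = 12.80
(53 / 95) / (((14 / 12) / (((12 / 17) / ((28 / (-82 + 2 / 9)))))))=-0.99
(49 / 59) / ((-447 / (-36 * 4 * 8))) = 18816 / 8791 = 2.14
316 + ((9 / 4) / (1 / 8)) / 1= 334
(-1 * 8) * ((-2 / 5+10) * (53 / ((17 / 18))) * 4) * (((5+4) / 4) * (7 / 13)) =-23079168 / 1105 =-20886.12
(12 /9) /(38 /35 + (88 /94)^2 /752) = 14535220 /11848527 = 1.23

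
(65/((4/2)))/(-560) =-13/224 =-0.06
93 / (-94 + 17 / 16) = -1488 / 1487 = -1.00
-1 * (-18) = 18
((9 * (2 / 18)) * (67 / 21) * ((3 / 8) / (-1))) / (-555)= 67 / 31080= 0.00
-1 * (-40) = 40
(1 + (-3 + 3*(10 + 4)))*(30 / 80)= 15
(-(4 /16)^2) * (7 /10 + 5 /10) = -3 /40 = -0.08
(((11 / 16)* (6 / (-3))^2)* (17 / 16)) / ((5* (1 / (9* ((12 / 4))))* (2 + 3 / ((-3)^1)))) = 5049 / 320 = 15.78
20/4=5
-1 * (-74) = 74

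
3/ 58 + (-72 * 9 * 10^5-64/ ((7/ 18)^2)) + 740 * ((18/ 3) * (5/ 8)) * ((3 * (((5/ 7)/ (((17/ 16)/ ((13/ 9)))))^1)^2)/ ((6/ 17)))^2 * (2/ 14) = -39909101172866493209/ 616119308658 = -64774956.10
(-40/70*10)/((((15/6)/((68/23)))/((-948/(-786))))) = -171904/21091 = -8.15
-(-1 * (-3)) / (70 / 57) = -171 / 70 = -2.44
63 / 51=21 / 17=1.24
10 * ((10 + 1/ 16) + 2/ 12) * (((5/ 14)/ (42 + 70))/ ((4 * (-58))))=-12275/ 8730624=-0.00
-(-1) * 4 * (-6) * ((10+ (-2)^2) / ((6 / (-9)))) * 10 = 5040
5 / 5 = 1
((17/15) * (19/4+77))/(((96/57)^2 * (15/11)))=7358263/307200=23.95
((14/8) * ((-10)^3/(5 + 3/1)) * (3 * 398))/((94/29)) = -80579.12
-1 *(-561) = 561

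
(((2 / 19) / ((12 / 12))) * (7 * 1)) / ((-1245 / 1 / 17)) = -238 / 23655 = -0.01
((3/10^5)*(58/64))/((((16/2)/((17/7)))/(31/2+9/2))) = 1479/8960000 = 0.00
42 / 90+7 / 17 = 224 / 255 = 0.88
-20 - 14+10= -24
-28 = -28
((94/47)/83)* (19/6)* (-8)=-152/249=-0.61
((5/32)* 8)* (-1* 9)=-45/4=-11.25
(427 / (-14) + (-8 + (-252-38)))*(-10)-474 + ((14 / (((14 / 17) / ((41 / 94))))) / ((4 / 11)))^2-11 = 454635689 / 141376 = 3215.79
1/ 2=0.50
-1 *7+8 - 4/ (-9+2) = 11/ 7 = 1.57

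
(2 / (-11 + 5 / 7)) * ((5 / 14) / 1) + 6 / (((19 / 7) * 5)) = 2549 / 6840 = 0.37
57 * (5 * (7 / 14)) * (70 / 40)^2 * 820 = 2862825 / 8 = 357853.12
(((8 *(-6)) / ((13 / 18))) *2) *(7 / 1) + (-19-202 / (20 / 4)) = -64341 / 65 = -989.86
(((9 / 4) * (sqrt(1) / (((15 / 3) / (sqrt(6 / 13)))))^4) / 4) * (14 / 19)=567 / 4013750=0.00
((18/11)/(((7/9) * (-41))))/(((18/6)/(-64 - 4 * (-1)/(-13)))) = 4104/3731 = 1.10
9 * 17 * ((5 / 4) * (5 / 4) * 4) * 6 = 11475 / 2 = 5737.50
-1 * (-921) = 921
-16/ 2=-8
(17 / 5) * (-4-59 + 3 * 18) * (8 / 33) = -408 / 55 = -7.42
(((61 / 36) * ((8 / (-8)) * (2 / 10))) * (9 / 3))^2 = 3721 / 3600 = 1.03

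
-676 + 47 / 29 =-19557 / 29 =-674.38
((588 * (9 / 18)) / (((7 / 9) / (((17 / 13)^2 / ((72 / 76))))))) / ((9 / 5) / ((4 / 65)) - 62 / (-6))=72828 / 4225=17.24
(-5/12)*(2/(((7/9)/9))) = -9.64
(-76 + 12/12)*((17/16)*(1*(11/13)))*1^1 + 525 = 95175/208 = 457.57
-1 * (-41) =41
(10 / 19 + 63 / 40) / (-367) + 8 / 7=2220181 / 1952440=1.14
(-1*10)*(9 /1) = -90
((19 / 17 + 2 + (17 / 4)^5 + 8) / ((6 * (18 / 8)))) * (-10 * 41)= -4987876525 / 117504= -42448.57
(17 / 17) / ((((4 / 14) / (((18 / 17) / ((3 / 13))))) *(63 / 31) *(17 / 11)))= 4433 / 867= 5.11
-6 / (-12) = 1 / 2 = 0.50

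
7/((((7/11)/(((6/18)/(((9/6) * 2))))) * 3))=11/27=0.41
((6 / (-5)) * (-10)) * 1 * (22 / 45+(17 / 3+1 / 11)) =74.96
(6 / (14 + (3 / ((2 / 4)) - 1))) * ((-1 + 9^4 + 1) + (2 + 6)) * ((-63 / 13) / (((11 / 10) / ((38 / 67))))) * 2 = -99323280 / 9581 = -10366.69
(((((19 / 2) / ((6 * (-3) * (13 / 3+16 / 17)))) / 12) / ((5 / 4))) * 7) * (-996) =187663 / 4035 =46.51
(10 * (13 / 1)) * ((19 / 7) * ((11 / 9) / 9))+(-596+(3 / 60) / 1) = -6214673 / 11340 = -548.03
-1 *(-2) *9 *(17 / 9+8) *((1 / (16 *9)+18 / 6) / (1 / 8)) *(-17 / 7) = -655129 / 63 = -10398.87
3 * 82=246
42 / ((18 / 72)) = 168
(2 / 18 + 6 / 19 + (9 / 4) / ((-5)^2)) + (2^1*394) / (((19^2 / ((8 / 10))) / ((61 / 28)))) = 9827827 / 2274300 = 4.32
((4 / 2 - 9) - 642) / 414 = -649 / 414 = -1.57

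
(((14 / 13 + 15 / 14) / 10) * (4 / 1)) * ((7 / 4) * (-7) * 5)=-2737 / 52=-52.63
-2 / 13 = -0.15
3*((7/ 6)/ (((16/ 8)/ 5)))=35/ 4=8.75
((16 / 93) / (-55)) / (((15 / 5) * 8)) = -2 / 15345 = -0.00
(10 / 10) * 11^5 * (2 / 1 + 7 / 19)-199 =7243514 / 19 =381237.58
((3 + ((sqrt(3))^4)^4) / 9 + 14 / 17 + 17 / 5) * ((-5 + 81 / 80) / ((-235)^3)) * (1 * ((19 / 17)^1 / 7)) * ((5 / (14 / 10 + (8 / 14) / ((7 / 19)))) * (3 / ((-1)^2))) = 7936267339 / 43387008762000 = 0.00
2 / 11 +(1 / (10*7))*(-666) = -3593 / 385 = -9.33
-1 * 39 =-39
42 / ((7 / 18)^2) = 1944 / 7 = 277.71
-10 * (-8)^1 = 80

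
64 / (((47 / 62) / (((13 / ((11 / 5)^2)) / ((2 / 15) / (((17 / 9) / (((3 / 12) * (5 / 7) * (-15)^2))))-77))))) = -306924800 / 100381237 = -3.06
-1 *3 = -3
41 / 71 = 0.58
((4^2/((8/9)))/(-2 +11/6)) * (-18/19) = 1944/19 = 102.32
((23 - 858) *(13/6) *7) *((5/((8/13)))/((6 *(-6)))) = 4939025/1728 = 2858.23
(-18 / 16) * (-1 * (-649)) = -730.12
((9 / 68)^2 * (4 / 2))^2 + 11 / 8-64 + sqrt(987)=-334745607 / 5345344 + sqrt(987)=-31.21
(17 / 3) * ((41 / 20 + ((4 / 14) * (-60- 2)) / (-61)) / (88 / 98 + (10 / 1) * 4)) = 2378453 / 7334640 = 0.32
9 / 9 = 1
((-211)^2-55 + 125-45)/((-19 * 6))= -22273/57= -390.75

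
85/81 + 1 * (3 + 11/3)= 625/81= 7.72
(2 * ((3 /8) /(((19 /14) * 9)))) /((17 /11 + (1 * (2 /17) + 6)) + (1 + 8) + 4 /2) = 1309 /397860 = 0.00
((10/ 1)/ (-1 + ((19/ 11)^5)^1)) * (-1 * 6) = -2415765/ 578762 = -4.17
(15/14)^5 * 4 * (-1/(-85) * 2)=151875/1142876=0.13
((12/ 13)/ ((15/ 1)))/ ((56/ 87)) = 87/ 910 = 0.10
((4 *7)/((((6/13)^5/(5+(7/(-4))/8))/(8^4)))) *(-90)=-7069418720/3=-2356472906.67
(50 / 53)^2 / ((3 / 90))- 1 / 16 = 1197191 / 44944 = 26.64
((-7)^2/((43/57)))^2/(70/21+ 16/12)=3343221/3698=904.06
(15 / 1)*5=75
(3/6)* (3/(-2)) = -3/4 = -0.75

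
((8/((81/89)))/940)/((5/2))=356/95175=0.00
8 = 8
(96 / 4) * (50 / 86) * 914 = 548400 / 43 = 12753.49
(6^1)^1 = 6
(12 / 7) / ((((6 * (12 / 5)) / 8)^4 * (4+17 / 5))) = 12500 / 566433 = 0.02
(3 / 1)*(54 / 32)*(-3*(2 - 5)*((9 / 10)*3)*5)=19683 / 32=615.09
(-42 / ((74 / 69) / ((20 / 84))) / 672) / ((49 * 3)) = -115 / 1218336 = -0.00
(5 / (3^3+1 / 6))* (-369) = -11070 / 163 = -67.91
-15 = -15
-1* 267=-267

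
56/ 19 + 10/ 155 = 1774/ 589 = 3.01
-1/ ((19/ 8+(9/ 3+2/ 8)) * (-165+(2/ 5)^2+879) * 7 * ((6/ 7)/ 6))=-20/ 80343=-0.00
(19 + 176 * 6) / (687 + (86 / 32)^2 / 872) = 239974400 / 153362233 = 1.56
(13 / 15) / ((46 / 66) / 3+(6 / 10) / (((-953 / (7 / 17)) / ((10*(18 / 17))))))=9088761 / 2407595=3.78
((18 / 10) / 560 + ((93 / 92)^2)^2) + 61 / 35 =34981192559 / 12536876800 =2.79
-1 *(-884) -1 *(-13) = 897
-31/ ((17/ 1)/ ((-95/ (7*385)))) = 589/ 9163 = 0.06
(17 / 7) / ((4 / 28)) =17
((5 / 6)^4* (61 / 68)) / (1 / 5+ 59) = 190625 / 26085888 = 0.01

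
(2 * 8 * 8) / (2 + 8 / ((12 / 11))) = 96 / 7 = 13.71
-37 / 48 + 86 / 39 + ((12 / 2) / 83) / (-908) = 16861759 / 11756784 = 1.43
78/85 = 0.92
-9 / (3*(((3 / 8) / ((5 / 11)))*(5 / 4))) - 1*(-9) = 67 / 11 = 6.09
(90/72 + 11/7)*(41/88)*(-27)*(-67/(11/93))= 544919643/27104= 20104.77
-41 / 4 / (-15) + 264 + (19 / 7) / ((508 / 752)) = 14332529 / 53340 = 268.70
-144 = -144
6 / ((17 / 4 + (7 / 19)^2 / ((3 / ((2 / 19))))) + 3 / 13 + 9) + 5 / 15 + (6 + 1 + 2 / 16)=2736974143 / 346309752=7.90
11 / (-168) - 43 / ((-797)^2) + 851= 90807565789 / 106715112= 850.93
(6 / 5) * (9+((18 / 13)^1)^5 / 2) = 25718526 / 1856465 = 13.85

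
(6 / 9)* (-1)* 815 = -1630 / 3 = -543.33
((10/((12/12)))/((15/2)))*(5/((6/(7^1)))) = 70/9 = 7.78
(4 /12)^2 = 1 /9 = 0.11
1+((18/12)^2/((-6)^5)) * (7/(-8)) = 27655/27648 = 1.00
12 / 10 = 6 / 5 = 1.20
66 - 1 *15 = 51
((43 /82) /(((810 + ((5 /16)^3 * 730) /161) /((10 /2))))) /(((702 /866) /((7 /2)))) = 10743609856 /768840052851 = 0.01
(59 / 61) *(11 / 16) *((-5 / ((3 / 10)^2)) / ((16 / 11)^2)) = -9816125 / 562176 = -17.46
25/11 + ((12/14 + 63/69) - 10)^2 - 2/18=69.89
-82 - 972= -1054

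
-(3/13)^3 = -27/2197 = -0.01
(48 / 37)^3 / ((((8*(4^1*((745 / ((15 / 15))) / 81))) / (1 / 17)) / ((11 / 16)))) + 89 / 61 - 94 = -3621370043209 / 39132734945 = -92.54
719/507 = 1.42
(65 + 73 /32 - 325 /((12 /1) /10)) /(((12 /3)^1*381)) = -19541 /146304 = -0.13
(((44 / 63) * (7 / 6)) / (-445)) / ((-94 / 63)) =77 / 62745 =0.00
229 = 229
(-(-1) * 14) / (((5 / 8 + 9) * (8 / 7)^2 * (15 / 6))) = 49 / 110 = 0.45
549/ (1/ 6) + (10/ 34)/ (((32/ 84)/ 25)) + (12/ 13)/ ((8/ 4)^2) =5858325/ 1768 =3313.53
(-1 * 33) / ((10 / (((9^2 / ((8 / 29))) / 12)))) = -25839 / 320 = -80.75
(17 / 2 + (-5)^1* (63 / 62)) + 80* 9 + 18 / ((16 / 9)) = 181919 / 248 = 733.54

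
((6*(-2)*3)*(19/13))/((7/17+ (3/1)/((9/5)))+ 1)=-34884/2041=-17.09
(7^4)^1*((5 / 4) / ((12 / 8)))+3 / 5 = 60043 / 30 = 2001.43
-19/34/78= -19/2652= -0.01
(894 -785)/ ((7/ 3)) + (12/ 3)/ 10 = 1649/ 35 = 47.11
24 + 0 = 24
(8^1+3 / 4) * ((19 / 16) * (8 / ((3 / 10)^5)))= 8312500 / 243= 34207.82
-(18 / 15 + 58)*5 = -296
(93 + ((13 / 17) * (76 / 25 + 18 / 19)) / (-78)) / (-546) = -1125989 / 6613425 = -0.17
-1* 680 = -680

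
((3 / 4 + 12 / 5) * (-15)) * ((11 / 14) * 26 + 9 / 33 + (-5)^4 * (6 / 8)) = -23126.57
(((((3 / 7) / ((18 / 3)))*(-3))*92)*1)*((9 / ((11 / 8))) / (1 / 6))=-59616 / 77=-774.23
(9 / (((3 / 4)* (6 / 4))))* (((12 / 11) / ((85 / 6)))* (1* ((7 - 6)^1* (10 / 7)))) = 1152 / 1309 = 0.88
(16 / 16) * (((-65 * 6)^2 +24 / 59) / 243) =2991308 / 4779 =625.93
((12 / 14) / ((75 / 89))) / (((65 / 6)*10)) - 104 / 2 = -2956966 / 56875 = -51.99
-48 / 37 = -1.30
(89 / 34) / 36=89 / 1224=0.07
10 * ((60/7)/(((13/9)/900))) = 4860000/91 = 53406.59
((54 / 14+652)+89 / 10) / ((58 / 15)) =171.92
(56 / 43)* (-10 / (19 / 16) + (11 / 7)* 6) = 1072 / 817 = 1.31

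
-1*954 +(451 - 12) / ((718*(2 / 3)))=-1368627 / 1436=-953.08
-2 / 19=-0.11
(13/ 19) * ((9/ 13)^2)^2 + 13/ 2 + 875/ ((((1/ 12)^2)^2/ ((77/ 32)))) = 3644915829781/ 83486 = 43659006.66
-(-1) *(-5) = -5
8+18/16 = 73/8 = 9.12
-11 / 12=-0.92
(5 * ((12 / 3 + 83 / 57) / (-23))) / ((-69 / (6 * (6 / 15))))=1244 / 30153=0.04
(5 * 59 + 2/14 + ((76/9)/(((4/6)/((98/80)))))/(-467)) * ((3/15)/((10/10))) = 57882803/980700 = 59.02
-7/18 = -0.39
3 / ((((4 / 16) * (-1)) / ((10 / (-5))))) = 24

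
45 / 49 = 0.92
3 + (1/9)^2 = 244/81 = 3.01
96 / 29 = 3.31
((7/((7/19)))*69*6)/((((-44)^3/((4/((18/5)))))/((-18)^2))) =-33.24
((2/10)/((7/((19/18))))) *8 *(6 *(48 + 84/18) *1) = 24016/315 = 76.24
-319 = -319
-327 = -327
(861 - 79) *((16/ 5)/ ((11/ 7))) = 87584/ 55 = 1592.44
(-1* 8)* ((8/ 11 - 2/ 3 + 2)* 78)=-14144/ 11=-1285.82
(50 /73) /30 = 5 /219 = 0.02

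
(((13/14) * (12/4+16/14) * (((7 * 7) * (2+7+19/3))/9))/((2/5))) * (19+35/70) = 15655.97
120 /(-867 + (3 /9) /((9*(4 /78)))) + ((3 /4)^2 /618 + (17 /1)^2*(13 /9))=193025588467 /462550752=417.31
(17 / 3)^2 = 289 / 9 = 32.11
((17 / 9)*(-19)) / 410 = -323 / 3690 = -0.09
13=13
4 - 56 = -52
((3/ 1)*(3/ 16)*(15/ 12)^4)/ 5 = 1125/ 4096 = 0.27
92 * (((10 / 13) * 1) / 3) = 920 / 39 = 23.59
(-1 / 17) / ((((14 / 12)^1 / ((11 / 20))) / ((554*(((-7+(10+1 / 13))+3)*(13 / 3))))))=-240713 / 595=-404.56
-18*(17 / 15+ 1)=-192 / 5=-38.40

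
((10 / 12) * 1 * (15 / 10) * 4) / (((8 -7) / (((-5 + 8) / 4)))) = 15 / 4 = 3.75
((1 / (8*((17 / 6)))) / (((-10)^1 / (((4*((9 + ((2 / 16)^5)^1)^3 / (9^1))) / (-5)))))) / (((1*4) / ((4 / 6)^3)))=25649668172906497 / 1211222009158041600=0.02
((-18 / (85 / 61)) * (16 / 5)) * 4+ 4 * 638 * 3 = 3183528 / 425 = 7490.65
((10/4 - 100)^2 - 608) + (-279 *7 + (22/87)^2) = 210276325/30276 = 6945.31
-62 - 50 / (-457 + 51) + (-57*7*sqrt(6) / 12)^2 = 10672113 / 1624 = 6571.50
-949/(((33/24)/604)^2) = -22157464576/121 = -183119541.95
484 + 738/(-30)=2297/5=459.40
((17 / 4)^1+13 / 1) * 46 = 1587 / 2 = 793.50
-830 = -830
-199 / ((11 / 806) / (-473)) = 6896942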